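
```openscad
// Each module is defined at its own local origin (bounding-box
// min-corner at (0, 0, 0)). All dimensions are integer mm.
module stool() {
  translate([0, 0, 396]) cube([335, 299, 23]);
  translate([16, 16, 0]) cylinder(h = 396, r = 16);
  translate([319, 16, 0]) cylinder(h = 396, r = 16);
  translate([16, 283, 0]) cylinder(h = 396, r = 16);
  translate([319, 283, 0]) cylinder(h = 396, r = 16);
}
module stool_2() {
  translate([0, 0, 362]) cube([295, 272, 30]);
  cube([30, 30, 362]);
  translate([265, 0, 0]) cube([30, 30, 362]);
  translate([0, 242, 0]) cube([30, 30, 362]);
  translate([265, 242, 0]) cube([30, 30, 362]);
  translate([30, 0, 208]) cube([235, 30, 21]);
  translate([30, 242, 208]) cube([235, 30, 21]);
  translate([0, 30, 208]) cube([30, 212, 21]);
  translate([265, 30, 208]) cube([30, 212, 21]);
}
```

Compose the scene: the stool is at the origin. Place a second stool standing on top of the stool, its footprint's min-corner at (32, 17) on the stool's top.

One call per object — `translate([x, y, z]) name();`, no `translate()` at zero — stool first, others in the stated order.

stool();
translate([32, 17, 419]) stool_2();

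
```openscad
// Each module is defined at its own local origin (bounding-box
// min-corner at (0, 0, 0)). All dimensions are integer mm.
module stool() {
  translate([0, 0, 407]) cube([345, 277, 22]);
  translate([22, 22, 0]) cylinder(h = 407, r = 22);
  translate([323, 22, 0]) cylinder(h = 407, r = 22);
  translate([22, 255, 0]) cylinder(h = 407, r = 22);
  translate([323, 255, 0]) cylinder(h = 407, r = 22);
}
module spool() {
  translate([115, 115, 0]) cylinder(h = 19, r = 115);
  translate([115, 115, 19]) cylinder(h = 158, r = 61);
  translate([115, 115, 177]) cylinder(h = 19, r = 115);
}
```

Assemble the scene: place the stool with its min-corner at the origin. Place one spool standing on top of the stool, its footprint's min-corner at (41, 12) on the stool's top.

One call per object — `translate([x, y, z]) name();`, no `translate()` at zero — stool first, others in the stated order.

stool();
translate([41, 12, 429]) spool();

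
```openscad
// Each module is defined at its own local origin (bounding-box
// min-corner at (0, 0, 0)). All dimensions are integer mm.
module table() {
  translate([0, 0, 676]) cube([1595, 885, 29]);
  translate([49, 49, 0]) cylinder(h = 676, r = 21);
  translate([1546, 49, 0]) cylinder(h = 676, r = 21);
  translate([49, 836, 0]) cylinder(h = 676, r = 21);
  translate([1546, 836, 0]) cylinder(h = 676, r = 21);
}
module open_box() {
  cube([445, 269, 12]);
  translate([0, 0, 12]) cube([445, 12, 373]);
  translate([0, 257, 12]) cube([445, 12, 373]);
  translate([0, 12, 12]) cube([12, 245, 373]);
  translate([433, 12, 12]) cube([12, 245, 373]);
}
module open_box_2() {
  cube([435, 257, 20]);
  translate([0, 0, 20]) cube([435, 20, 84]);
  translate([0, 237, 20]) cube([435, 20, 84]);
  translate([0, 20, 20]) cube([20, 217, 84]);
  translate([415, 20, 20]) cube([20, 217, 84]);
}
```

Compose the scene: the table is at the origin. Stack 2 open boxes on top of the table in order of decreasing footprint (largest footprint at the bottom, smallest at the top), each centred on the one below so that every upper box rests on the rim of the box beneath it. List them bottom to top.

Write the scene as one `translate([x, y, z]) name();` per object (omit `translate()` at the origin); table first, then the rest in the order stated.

table();
translate([575, 308, 705]) open_box();
translate([580, 314, 1090]) open_box_2();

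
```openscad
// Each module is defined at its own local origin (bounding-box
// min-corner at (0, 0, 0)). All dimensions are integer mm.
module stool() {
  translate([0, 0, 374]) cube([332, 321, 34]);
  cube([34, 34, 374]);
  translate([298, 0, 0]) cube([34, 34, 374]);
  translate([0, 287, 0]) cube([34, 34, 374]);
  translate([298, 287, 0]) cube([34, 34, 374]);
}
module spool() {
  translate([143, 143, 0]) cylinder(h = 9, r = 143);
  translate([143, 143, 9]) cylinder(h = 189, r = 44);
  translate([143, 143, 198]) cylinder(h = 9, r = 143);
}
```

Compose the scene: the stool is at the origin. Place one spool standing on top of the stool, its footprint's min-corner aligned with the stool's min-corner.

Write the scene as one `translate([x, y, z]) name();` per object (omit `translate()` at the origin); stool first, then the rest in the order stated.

stool();
translate([0, 0, 408]) spool();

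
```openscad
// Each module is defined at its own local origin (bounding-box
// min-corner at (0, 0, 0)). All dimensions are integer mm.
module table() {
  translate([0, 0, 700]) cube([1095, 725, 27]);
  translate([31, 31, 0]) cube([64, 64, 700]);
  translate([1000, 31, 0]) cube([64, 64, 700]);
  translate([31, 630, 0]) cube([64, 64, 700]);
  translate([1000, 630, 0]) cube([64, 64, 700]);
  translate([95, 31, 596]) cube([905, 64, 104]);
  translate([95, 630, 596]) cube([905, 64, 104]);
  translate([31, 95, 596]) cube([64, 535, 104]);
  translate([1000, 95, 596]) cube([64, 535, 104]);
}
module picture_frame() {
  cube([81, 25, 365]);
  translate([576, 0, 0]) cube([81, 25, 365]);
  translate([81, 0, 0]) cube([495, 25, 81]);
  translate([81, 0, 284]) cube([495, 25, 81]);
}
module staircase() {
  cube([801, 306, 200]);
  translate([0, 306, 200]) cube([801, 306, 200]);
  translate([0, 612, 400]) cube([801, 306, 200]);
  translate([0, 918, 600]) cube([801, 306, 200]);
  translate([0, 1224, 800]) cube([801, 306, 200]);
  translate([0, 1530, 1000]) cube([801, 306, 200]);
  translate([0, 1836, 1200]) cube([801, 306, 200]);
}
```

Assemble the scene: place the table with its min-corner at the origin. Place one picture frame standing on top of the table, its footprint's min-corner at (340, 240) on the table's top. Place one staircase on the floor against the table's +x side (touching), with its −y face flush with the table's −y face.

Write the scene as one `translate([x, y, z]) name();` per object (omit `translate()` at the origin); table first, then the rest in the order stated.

table();
translate([340, 240, 727]) picture_frame();
translate([1095, 0, 0]) staircase();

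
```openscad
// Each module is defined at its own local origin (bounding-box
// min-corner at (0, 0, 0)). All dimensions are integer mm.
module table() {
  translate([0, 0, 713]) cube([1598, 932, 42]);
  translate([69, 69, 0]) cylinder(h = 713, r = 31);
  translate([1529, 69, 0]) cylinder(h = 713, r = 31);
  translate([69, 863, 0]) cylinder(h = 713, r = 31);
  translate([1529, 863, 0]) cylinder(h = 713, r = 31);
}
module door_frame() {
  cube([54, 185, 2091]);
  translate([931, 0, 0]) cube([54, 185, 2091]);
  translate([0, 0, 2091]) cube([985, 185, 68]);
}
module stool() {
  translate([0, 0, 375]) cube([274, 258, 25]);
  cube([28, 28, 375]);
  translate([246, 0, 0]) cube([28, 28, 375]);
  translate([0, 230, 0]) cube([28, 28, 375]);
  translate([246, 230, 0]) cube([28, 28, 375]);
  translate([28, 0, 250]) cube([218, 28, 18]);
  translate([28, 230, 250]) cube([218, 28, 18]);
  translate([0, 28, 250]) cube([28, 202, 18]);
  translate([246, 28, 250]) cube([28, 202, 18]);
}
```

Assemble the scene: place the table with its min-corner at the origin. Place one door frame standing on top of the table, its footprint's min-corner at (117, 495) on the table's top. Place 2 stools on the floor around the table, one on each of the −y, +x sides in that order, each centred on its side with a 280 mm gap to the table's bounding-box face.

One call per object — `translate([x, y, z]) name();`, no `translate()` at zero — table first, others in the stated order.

table();
translate([117, 495, 755]) door_frame();
translate([662, -538, 0]) stool();
translate([1878, 337, 0]) stool();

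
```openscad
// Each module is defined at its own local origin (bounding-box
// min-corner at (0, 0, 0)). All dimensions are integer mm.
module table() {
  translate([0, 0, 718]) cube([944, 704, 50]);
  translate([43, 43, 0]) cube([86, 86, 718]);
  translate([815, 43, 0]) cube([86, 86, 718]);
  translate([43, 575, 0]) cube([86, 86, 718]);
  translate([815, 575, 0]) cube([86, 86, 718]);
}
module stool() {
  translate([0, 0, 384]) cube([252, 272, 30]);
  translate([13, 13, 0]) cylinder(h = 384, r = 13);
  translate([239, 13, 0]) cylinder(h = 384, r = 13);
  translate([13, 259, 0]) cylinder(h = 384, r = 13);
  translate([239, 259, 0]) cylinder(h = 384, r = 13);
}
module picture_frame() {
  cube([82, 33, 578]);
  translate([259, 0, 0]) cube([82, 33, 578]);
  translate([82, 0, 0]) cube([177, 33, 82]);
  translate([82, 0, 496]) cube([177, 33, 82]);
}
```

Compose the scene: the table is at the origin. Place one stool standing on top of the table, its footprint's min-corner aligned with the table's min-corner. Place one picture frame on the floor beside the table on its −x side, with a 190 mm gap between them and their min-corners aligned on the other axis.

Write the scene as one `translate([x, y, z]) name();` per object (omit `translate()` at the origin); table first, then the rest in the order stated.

table();
translate([0, 0, 768]) stool();
translate([-531, 0, 0]) picture_frame();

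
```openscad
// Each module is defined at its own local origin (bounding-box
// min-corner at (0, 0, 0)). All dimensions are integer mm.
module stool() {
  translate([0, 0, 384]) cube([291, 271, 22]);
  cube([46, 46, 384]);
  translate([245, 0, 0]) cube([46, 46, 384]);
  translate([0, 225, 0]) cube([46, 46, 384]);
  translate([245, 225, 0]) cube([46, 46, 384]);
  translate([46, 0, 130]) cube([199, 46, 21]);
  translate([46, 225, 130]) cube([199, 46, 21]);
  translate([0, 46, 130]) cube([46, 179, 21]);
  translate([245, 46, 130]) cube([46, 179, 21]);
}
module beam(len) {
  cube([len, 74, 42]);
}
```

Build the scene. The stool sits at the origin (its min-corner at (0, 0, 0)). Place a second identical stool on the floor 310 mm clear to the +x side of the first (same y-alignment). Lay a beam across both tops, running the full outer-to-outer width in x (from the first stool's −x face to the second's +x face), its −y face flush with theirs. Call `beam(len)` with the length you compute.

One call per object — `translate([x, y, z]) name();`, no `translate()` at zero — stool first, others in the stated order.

stool();
translate([601, 0, 0]) stool();
translate([0, 0, 406]) beam(892);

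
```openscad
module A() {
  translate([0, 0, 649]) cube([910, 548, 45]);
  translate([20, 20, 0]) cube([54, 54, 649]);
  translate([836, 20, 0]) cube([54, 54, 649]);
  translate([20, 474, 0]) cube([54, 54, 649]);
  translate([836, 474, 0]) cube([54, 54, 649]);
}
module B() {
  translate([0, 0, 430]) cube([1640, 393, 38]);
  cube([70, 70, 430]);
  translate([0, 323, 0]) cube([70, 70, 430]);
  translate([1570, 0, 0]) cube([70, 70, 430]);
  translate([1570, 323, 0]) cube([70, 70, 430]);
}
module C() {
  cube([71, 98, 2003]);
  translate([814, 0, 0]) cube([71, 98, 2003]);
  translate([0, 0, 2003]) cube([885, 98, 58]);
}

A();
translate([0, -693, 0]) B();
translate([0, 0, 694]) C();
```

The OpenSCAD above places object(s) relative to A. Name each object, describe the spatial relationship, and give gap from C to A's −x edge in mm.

The door frame's min-x is at 0; the table's min-x is 0; gap = 0 mm.

A is a table. B is a bench. C is a door frame. The bench is on the floor beside the table on its −y side. The door frame is on top of the table. The gap from the door frame to the table's −x edge is 0 mm.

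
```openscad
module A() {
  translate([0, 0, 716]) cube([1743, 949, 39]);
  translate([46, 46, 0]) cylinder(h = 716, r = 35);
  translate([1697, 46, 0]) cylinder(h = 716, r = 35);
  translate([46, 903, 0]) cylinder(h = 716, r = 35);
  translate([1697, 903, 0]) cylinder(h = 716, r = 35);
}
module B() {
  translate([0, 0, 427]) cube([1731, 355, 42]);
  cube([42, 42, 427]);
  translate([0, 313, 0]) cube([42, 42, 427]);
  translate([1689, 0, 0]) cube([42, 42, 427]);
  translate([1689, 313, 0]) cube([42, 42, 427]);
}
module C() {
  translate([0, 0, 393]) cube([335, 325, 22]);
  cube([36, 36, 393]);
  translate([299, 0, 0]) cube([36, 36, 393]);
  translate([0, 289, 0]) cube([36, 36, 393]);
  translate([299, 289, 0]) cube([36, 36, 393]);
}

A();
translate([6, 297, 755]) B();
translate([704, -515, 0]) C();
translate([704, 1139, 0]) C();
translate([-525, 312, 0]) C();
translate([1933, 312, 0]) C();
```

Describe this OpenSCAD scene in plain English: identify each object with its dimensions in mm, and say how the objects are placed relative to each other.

A is a rectangular dining table. The top is 1743×949×39 mm with its upper surface at z = 755 mm. It stands on four round legs of 70 mm diameter, each leg's bounding box inset 11 mm from the nearest pair of top edges, running from the floor to the underside of the top.

B is a bench: a 1731×355 mm seat slab, 42 mm thick, top at z = 469 mm, on four 42×42 mm square legs flush with the seat corners and standing on z = 0.

C is a four-legged stool. The seat is a 335×325×22 mm slab whose top surface is at z = 415 mm; four square legs, each 36×36 mm in cross-section, run from the floor (z = 0) to the underside of the seat, each flush with a corner of the seat.

The bench is on top of the table, centred. Four stools sit around the table at the −y, +y, −x, +x sides.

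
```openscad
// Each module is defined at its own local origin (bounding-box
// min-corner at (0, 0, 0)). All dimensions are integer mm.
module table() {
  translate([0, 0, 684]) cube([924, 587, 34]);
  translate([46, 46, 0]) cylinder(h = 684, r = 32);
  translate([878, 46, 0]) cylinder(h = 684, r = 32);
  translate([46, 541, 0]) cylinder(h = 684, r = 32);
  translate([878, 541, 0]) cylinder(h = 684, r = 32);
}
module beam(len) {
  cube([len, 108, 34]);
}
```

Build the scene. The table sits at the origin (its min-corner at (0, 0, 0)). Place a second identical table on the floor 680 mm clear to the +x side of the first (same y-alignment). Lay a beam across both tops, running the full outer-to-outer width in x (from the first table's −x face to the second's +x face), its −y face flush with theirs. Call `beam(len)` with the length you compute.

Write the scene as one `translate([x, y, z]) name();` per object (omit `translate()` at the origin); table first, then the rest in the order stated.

table();
translate([1604, 0, 0]) table();
translate([0, 0, 718]) beam(2528);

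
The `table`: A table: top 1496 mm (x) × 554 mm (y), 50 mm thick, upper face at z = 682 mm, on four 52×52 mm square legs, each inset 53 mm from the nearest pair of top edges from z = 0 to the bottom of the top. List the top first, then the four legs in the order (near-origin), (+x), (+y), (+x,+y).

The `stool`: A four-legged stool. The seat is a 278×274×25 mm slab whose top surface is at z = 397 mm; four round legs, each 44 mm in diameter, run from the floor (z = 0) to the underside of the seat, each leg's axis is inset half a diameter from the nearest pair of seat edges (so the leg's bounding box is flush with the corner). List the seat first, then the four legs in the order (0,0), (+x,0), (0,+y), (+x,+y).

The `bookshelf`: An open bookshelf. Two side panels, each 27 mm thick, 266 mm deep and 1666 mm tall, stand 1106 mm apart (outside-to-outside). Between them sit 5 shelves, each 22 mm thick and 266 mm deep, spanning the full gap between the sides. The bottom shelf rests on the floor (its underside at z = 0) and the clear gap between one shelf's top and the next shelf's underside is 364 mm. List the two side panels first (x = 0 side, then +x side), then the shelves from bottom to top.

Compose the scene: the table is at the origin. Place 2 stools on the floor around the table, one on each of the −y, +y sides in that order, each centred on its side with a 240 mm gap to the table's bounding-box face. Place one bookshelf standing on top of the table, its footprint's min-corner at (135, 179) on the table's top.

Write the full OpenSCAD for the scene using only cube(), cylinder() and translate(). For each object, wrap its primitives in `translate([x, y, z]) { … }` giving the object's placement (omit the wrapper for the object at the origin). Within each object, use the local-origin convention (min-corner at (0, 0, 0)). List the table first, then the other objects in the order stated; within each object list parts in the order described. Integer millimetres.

translate([0, 0, 632]) cube([1496, 554, 50]);
translate([53, 53, 0]) cube([52, 52, 632]);
translate([1391, 53, 0]) cube([52, 52, 632]);
translate([53, 449, 0]) cube([52, 52, 632]);
translate([1391, 449, 0]) cube([52, 52, 632]);
translate([609, -514, 0]) {
  translate([0, 0, 372]) cube([278, 274, 25]);
  translate([22, 22, 0]) cylinder(h = 372, r = 22);
  translate([256, 22, 0]) cylinder(h = 372, r = 22);
  translate([22, 252, 0]) cylinder(h = 372, r = 22);
  translate([256, 252, 0]) cylinder(h = 372, r = 22);
}
translate([609, 794, 0]) {
  translate([0, 0, 372]) cube([278, 274, 25]);
  translate([22, 22, 0]) cylinder(h = 372, r = 22);
  translate([256, 22, 0]) cylinder(h = 372, r = 22);
  translate([22, 252, 0]) cylinder(h = 372, r = 22);
  translate([256, 252, 0]) cylinder(h = 372, r = 22);
}
translate([135, 179, 682]) {
  cube([27, 266, 1666]);
  translate([1079, 0, 0]) cube([27, 266, 1666]);
  translate([27, 0, 0]) cube([1052, 266, 22]);
  translate([27, 0, 386]) cube([1052, 266, 22]);
  translate([27, 0, 772]) cube([1052, 266, 22]);
  translate([27, 0, 1158]) cube([1052, 266, 22]);
  translate([27, 0, 1544]) cube([1052, 266, 22]);
}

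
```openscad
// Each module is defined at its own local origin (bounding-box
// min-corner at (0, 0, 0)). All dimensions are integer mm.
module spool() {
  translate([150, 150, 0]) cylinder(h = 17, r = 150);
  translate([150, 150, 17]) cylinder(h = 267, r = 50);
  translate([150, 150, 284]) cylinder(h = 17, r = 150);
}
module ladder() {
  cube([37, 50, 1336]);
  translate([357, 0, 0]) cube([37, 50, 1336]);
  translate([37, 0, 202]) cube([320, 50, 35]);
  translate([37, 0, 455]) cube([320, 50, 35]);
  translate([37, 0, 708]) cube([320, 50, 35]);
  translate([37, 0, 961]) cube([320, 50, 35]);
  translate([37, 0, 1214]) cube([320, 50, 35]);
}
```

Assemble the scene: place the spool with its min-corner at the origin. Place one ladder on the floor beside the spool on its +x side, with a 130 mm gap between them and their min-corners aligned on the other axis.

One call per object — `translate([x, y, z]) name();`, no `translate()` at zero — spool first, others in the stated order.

spool();
translate([430, 0, 0]) ladder();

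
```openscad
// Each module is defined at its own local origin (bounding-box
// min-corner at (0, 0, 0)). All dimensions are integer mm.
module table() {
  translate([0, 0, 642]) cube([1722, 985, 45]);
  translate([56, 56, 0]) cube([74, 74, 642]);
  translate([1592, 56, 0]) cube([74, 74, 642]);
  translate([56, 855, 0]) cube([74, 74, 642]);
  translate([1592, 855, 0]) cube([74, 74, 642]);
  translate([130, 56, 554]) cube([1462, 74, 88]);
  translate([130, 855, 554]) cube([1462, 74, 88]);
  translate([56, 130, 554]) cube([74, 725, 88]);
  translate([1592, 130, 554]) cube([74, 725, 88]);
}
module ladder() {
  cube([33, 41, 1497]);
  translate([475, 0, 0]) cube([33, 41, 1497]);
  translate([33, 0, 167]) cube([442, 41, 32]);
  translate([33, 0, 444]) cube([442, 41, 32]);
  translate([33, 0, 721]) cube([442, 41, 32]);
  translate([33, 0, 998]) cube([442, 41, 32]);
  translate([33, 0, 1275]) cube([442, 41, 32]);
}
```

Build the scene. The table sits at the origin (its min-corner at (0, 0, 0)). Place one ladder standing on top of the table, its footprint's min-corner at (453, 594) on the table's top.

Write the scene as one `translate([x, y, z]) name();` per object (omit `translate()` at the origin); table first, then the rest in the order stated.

table();
translate([453, 594, 687]) ladder();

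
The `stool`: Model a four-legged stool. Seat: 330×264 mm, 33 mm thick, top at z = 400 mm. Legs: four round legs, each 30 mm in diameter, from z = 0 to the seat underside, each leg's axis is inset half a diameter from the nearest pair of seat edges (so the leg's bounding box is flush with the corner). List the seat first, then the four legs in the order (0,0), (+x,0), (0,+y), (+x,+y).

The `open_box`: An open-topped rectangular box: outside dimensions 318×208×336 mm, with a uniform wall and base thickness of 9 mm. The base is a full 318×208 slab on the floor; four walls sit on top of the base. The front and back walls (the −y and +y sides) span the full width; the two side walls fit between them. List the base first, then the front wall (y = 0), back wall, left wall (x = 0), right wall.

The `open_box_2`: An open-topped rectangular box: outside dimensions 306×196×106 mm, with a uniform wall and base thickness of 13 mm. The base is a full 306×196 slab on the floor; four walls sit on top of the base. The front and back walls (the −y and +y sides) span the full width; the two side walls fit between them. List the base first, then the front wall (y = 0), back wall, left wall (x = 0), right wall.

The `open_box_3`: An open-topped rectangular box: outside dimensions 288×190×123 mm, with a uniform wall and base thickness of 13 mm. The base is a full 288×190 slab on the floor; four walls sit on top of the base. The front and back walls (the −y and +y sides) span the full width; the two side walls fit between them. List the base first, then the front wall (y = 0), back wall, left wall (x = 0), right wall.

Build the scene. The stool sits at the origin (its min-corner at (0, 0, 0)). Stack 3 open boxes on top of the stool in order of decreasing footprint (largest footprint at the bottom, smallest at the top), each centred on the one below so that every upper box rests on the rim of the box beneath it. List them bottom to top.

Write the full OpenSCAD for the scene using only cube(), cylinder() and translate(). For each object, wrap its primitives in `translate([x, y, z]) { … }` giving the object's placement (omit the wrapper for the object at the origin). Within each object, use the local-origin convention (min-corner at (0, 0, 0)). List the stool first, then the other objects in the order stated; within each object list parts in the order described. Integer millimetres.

translate([0, 0, 367]) cube([330, 264, 33]);
translate([15, 15, 0]) cylinder(h = 367, r = 15);
translate([315, 15, 0]) cylinder(h = 367, r = 15);
translate([15, 249, 0]) cylinder(h = 367, r = 15);
translate([315, 249, 0]) cylinder(h = 367, r = 15);
translate([6, 28, 400]) {
  cube([318, 208, 9]);
  translate([0, 0, 9]) cube([318, 9, 327]);
  translate([0, 199, 9]) cube([318, 9, 327]);
  translate([0, 9, 9]) cube([9, 190, 327]);
  translate([309, 9, 9]) cube([9, 190, 327]);
}
translate([12, 34, 736]) {
  cube([306, 196, 13]);
  translate([0, 0, 13]) cube([306, 13, 93]);
  translate([0, 183, 13]) cube([306, 13, 93]);
  translate([0, 13, 13]) cube([13, 170, 93]);
  translate([293, 13, 13]) cube([13, 170, 93]);
}
translate([21, 37, 842]) {
  cube([288, 190, 13]);
  translate([0, 0, 13]) cube([288, 13, 110]);
  translate([0, 177, 13]) cube([288, 13, 110]);
  translate([0, 13, 13]) cube([13, 164, 110]);
  translate([275, 13, 13]) cube([13, 164, 110]);
}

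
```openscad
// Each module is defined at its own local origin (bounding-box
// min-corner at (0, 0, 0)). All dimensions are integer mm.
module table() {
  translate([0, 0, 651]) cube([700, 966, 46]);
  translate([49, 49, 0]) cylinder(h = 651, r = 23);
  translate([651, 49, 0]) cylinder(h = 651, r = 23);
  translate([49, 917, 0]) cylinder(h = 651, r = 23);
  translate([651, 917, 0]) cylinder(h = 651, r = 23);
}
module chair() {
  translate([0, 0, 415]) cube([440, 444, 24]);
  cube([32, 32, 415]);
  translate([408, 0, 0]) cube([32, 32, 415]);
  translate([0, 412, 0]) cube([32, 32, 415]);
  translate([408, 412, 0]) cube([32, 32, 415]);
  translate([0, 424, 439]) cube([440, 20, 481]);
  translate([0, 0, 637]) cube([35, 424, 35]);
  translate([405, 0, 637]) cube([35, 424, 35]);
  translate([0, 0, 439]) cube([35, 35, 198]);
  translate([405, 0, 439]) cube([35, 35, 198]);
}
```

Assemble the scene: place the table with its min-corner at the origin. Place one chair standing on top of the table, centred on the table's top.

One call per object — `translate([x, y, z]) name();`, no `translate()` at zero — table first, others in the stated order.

table();
translate([130, 261, 697]) chair();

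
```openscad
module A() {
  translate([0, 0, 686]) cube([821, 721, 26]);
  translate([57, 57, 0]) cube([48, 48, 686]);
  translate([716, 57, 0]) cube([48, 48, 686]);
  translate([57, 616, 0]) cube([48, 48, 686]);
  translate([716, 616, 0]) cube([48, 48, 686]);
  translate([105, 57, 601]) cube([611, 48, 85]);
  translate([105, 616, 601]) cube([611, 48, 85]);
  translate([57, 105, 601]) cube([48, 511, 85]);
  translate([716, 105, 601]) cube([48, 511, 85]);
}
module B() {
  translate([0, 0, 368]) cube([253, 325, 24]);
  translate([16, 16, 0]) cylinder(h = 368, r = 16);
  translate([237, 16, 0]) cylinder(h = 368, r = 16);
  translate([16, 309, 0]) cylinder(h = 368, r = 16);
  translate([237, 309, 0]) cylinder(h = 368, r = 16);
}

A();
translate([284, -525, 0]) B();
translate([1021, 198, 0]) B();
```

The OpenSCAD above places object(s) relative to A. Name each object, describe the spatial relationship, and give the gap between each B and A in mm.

A is a table. B is a stool. Two stools sit around the table at the −y, +x sides. The gap between each stool and the table is 200 mm.

Each stool's nearest face is 200 mm from the table's bounding box.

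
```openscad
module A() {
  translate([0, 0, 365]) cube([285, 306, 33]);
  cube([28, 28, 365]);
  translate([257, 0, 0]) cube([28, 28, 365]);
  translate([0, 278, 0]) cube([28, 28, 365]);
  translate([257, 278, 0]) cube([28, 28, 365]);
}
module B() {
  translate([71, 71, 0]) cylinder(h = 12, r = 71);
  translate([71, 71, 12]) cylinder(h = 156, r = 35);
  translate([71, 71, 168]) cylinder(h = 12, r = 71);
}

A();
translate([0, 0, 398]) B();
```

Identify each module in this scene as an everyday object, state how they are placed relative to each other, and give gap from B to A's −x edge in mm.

A is a stool. B is a spool. The spool is on top of the stool. The gap from the spool to the stool's −x edge is 0 mm.

The spool's min-x is at 0; the stool's min-x is 0; gap = 0 mm.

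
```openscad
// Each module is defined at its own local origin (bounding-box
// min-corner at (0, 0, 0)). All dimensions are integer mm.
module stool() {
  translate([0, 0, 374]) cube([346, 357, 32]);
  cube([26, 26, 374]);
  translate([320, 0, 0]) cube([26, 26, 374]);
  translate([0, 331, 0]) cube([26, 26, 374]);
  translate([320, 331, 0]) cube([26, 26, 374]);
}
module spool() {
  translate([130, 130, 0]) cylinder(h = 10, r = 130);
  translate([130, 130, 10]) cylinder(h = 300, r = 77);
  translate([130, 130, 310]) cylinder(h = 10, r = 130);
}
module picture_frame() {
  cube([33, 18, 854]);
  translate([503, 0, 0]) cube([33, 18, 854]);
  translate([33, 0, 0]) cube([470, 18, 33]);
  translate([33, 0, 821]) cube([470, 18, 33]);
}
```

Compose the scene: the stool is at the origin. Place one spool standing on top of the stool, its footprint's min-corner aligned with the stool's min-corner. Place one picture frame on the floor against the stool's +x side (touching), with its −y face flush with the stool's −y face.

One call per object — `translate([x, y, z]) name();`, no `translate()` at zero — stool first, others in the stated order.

stool();
translate([0, 0, 406]) spool();
translate([346, 0, 0]) picture_frame();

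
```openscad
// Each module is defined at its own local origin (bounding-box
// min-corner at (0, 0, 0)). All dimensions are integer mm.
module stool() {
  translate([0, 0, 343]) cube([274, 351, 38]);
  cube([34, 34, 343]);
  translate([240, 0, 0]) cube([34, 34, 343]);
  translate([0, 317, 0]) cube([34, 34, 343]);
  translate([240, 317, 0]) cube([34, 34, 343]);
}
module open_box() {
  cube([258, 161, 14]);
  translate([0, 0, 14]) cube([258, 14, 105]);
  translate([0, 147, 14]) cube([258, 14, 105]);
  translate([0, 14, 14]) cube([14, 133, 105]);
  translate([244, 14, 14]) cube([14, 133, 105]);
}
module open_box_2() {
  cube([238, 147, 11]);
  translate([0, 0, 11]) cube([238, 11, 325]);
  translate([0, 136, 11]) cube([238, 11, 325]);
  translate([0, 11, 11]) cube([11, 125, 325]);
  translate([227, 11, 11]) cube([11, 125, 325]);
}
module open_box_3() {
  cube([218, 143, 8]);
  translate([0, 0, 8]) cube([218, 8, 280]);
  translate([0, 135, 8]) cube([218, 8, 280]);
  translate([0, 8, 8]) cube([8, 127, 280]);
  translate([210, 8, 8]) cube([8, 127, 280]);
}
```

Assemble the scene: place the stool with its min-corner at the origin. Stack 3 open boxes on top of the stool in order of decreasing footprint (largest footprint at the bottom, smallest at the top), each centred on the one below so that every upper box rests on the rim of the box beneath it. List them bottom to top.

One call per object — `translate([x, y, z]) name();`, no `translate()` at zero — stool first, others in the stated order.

stool();
translate([8, 95, 381]) open_box();
translate([18, 102, 500]) open_box_2();
translate([28, 104, 836]) open_box_3();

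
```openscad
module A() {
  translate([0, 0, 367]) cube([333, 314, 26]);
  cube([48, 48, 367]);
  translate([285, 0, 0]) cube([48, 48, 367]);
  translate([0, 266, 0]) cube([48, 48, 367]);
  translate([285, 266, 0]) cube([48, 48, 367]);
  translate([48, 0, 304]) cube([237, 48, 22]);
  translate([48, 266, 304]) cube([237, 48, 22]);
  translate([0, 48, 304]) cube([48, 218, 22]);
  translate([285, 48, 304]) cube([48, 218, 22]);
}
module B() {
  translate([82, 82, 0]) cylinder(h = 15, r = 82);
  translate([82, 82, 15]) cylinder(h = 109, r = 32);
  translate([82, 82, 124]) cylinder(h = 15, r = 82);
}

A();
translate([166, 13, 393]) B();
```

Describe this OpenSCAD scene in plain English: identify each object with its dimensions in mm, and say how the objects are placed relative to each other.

A is a simple wooden stool: a rectangular seat 333 mm (x) by 314 mm (y), 26 mm thick, top face at z = 393 mm, on four square legs, each 48×48 mm in cross-section. The legs rest on z = 0, each flush with a corner of the seat. Four stretchers, 48 mm wide and 22 mm tall, connect adjacent legs with their undersides at z = 304 mm, each running between the inner faces of the legs it joins and aligned with the legs' outer faces on the other axis.

B is a spool: two coaxial disc flanges of radius 82 mm and thickness 15 mm, joined by a core cylinder of radius 32 mm and height 109 mm. The lower flange rests on z = 0 and the three cylinders share a vertical axis.

The spool is on top of the stool.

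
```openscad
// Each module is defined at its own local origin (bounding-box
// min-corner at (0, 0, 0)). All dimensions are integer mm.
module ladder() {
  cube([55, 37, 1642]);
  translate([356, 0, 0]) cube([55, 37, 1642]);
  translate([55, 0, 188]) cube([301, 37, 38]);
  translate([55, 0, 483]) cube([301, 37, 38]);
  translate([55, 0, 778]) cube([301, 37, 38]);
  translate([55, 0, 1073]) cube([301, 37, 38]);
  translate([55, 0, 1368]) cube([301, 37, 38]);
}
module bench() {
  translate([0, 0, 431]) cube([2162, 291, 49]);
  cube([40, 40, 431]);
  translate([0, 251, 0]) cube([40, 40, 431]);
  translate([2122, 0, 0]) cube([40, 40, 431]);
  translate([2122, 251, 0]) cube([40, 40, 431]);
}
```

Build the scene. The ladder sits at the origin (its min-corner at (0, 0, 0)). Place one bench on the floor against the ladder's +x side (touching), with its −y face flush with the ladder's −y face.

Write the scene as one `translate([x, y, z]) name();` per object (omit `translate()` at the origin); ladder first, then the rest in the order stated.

ladder();
translate([411, 0, 0]) bench();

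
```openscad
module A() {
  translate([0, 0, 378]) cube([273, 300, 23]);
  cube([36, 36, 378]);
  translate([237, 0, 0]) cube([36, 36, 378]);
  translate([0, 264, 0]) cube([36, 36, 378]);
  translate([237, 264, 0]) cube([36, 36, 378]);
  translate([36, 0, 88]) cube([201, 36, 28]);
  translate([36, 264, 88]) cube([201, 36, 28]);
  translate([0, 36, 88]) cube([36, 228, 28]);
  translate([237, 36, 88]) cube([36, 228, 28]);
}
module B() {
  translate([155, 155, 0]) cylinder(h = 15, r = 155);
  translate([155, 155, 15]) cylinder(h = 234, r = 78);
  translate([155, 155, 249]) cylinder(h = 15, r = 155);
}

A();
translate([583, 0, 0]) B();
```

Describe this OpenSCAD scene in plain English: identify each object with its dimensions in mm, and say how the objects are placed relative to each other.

A is a simple wooden stool: a rectangular seat 273 mm (x) by 300 mm (y), 23 mm thick, top face at z = 401 mm, on four square legs, each 36×36 mm in cross-section. The legs rest on z = 0, each flush with a corner of the seat. Four stretchers, 36 mm wide and 28 mm tall, connect adjacent legs with their undersides at z = 88 mm, each running between the inner faces of the legs it joins and aligned with the legs' outer faces on the other axis.

B is a spool: two coaxial disc flanges of radius 155 mm and thickness 15 mm, joined by a core cylinder of radius 78 mm and height 234 mm. The lower flange rests on z = 0 and the three cylinders share a vertical axis.

The spool is on the floor beside the stool on its +x side.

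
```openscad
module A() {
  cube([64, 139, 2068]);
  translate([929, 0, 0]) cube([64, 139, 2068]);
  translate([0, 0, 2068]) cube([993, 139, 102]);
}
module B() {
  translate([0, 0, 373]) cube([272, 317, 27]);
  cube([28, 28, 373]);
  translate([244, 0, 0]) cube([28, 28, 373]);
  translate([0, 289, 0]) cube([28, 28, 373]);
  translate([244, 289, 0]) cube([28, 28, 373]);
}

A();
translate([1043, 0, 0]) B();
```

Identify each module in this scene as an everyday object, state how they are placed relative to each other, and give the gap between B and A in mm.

A is a door frame. B is a stool. The stool is on the floor beside the door frame on its +x side. The gap between the stool and the door frame is 50 mm.

The stool's nearest face is 50 mm from the door frame's +x face.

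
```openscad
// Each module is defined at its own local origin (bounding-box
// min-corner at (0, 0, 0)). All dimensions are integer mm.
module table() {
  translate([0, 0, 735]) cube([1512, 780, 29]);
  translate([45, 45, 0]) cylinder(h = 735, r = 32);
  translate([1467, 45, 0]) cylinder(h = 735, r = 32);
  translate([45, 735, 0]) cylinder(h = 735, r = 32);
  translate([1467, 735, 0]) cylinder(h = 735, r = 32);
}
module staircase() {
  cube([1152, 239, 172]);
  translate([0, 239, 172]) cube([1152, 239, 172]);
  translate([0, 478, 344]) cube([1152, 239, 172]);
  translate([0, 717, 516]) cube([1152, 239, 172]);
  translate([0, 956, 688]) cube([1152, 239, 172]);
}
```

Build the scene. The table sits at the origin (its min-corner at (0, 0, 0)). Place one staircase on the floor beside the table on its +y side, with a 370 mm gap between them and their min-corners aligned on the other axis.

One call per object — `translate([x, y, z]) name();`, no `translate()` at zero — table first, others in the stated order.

table();
translate([0, 1150, 0]) staircase();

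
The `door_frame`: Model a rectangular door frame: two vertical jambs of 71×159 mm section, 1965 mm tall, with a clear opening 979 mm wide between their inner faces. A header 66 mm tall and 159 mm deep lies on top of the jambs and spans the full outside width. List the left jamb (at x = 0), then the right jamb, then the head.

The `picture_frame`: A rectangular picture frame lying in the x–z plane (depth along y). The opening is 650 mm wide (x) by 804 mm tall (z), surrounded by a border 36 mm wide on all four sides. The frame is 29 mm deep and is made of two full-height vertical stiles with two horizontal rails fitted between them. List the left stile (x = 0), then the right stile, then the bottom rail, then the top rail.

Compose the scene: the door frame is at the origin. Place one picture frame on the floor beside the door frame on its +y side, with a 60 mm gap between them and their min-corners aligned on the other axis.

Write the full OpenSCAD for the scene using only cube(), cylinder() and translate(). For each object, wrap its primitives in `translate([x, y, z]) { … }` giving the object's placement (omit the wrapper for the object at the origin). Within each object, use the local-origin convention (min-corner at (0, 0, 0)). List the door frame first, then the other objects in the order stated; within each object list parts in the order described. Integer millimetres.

cube([71, 159, 1965]);
translate([1050, 0, 0]) cube([71, 159, 1965]);
translate([0, 0, 1965]) cube([1121, 159, 66]);
translate([0, 219, 0]) {
  cube([36, 29, 876]);
  translate([686, 0, 0]) cube([36, 29, 876]);
  translate([36, 0, 0]) cube([650, 29, 36]);
  translate([36, 0, 840]) cube([650, 29, 36]);
}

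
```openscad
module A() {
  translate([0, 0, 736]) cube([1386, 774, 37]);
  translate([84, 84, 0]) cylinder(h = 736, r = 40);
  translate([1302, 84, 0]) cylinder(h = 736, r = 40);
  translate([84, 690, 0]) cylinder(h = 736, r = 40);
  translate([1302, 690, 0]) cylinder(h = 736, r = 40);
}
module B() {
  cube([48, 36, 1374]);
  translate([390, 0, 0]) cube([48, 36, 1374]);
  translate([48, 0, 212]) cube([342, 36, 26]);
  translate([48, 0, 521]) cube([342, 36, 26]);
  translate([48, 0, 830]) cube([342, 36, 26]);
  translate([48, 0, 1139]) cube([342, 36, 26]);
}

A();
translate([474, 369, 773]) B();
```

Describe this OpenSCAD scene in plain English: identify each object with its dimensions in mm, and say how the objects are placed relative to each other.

A is a table with a 1386×774 mm rectangular top, 37 mm thick, top surface at z = 773 mm, supported by four round legs of 80 mm diameter, each leg's bounding box inset 44 mm from the nearest pair of top edges, running from the floor.

B is a straight ladder. Two 48×36 mm vertical rails, 1374 mm tall, stand 438 mm apart (outside-to-outside) with their front faces coplanar on the −y side. 4 rungs, each 36 mm deep and 26 mm tall, span between the inner faces of the rails, front faces flush with the rails. The lowest rung's underside is at z = 212 mm and rungs are spaced 309 mm apart (underside to underside).

The ladder is on top of the table, centred.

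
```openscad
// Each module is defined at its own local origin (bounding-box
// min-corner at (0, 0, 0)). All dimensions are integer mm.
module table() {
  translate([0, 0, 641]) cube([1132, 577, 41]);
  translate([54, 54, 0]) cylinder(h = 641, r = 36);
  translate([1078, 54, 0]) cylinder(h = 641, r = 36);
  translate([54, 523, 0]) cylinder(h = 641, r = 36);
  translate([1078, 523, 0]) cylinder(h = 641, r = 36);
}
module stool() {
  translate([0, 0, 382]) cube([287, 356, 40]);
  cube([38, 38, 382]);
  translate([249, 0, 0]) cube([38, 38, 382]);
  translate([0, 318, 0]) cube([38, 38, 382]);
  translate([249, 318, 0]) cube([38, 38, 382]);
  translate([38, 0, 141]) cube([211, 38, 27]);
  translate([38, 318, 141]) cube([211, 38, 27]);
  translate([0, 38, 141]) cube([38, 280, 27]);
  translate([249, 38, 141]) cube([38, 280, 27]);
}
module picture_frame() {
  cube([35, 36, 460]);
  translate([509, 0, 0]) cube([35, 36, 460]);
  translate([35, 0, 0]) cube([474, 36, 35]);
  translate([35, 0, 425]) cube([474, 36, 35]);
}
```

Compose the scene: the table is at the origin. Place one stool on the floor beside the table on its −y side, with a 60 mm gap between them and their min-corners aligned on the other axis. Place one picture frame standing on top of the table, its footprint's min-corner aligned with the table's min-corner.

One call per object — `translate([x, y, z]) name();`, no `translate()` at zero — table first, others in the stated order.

table();
translate([0, -416, 0]) stool();
translate([0, 0, 682]) picture_frame();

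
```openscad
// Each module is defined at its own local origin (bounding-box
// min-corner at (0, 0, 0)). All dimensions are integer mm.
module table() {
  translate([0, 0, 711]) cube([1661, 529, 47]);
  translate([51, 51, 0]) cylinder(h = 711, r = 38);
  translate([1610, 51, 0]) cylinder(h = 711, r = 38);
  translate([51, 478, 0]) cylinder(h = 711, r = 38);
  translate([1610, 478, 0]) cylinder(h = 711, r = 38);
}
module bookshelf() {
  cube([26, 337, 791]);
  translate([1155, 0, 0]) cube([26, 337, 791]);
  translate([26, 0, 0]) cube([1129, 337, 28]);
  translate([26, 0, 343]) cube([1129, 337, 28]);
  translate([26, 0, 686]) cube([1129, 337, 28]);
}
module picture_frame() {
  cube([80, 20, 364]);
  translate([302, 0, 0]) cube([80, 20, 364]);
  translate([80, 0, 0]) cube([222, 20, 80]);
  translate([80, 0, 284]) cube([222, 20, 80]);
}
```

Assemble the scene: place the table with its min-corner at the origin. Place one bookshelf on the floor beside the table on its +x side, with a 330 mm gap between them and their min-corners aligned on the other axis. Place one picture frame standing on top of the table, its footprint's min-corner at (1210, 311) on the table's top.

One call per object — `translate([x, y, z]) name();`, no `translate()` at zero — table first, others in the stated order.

table();
translate([1991, 0, 0]) bookshelf();
translate([1210, 311, 758]) picture_frame();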